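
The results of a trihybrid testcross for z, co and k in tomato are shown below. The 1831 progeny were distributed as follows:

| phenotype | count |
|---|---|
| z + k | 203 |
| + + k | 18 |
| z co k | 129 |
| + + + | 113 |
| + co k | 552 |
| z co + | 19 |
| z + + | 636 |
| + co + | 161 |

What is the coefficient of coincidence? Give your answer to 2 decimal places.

The two most frequent reciprocal classes, z + + and + co k, are the parental types, so the F1 was z + + / + co k.
The two rarest classes, z co + and + + k, are the double crossovers. Comparing them with the parentals, only the co allele has switched, so co is the middle locus and the order is k – co – z.
k–co: (364 + 37)/1831 = 0.2190; co–z: (242 + 37)/1831 = 0.1524.
Expected DCO frequency = 0.2190 × 0.1524 ≈ 0.03338; observed = 37/1831 ≈ 0.02021.
Coefficient of coincidence = 0.02021/0.03338 ≈ 0.61.

0.61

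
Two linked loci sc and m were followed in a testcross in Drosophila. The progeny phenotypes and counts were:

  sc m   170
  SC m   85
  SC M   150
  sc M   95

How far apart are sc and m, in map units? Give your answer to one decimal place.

36.0 map units

The two most frequent classes, SC M (150) and sc m (170), are the parental types, so the F1 was SC M / sc m.
The recombinant classes are SC m and sc M: 85 + 95 = 180.
Recombination frequency = 180/500 = 0.3600 ≈ 36.0%, i.e. 36.0 map units.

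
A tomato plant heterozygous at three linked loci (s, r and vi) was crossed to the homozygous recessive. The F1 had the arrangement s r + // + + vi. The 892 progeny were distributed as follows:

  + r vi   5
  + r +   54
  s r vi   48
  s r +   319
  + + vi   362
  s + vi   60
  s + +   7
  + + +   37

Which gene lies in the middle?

r

The two rarest classes, s + + and + r vi, are the double crossovers. Comparing them with the parentals, only the r allele has switched, so r is the middle locus and the order is s – r – vi.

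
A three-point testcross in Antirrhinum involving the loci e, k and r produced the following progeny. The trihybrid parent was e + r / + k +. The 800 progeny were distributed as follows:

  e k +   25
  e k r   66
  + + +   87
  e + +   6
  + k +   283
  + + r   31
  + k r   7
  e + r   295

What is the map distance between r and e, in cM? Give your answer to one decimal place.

8.6 cM

The two rarest classes, e + + and + k r, are the double crossovers. Comparing them with the parentals, only the r allele has switched, so r is the middle locus and the order is k – r – e.
Crossovers in the r–e interval produce the single-crossover classes + + r and e k + (31 + 25 = 56) plus the double crossovers (13).
RF(r–e) = (56 + 13) / 800 = 69/800 = 0.0862 → 8.6 cM.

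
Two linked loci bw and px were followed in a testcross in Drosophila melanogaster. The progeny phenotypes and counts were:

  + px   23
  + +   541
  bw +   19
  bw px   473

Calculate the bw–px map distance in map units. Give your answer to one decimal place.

4.0 map units

The two most frequent classes, + + (541) and bw px (473), are the parental types, so the F1 was + + / bw px.
The recombinant classes are + px and bw +: 23 + 19 = 42.
Recombination frequency = 42/1056 = 0.0398 ≈ 4.0%, i.e. 4.0 map units.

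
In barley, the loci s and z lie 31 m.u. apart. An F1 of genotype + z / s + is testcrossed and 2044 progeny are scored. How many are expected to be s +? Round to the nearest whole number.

705

A map distance of 31 m.u. corresponds to a recombination frequency of 0.310.
The F1 is + z / s +, so s + is a parental gamete class with expected frequency (1 − r)/2 = 0.690/2 = 0.3450.
Expected number = 0.3450 × 2044 = 705.18 ≈ 705.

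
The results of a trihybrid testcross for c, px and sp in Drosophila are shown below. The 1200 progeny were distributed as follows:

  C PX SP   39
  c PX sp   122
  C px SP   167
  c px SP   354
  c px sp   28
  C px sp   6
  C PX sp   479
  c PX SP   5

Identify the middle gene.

The two most frequent reciprocal classes, C PX sp and c px SP, are the parental types, so the F1 was C PX sp / c px SP.
The two rarest classes, C px sp and c PX SP, are the double crossovers. Comparing them with the parentals, only the px allele has switched, so px is the middle locus and the order is c – px – sp.

px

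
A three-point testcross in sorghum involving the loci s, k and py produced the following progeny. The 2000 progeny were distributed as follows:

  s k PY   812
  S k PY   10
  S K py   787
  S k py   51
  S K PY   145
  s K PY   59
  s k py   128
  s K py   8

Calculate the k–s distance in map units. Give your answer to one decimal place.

6.4 map units

The two most frequent reciprocal classes, S K py and s k PY, are the parental types, so the F1 was S K py / s k PY.
The two rarest classes, s K py and S k PY, are the double crossovers. Comparing them with the parentals, only the s allele has switched, so s is the middle locus and the order is k – s – py.
Crossovers in the k–s interval produce the single-crossover classes S k py and s K PY (51 + 59 = 110) plus the double crossovers (18).
RF(k–s) = (110 + 18) / 2000 = 128/2000 = 0.0640 → 6.4 map units.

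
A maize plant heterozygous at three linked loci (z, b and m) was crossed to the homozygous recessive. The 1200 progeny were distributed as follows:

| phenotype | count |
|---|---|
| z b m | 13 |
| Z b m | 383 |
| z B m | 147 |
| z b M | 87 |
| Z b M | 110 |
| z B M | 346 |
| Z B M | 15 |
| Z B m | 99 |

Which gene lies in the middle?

z

The two most frequent reciprocal classes, Z b m and z B M, are the parental types, so the F1 was Z b m / z B M.
The two rarest classes, z b m and Z B M, are the double crossovers. Comparing them with the parentals, only the z allele has switched, so z is the middle locus and the order is m – z – b.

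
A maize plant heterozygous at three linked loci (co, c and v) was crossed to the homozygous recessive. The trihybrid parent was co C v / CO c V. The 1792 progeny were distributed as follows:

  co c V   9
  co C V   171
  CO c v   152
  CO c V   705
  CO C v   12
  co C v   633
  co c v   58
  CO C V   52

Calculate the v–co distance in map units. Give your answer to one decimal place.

19.2 map units

The two rarest classes, CO C v and co c V, are the double crossovers. Comparing them with the parentals, only the co allele has switched, so co is the middle locus and the order is v – co – c.
Crossovers in the v–co interval produce the single-crossover classes co C V and CO c v (171 + 152 = 323) plus the double crossovers (21).
RF(v–co) = (323 + 21) / 1792 = 344/1792 = 0.1920 → 19.2 map units.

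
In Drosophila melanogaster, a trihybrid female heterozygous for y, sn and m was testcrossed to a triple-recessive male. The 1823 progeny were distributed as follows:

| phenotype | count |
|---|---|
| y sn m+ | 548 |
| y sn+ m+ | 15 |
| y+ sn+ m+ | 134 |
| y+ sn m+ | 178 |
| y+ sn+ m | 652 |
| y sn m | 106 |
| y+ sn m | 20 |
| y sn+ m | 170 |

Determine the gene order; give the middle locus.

The two most frequent reciprocal classes, y sn m+ and y+ sn+ m, are the parental types, so the F1 was y sn m+ / y+ sn+ m.
The two rarest classes, y sn+ m+ and y+ sn m, are the double crossovers. Comparing them with the parentals, only the sn allele has switched, so sn is the middle locus and the order is y – sn – m.

sn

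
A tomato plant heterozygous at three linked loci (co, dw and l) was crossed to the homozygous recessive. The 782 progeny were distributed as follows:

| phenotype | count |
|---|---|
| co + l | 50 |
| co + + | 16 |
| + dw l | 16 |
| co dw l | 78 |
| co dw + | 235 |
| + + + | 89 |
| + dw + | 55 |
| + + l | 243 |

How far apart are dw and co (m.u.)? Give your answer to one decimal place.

17.5 m.u.

The two most frequent reciprocal classes, co dw + and + + l, are the parental types, so the F1 was co dw + / + + l.
The two rarest classes, co + + and + dw l, are the double crossovers. Comparing them with the parentals, only the dw allele has switched, so dw is the middle locus and the order is co – dw – l.
Crossovers in the co–dw interval produce the single-crossover classes + dw + and co + l (55 + 50 = 105) plus the double crossovers (32).
RF(co–dw) = (105 + 32) / 782 = 137/782 = 0.1752 → 17.5 m.u.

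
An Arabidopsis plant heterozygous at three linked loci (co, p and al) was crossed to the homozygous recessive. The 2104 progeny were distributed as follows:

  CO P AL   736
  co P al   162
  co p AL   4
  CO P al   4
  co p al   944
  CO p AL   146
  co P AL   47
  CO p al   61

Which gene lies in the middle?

The two most frequent reciprocal classes, CO P AL and co p al, are the parental types, so the F1 was CO P AL / co p al.
The two rarest classes, CO P al and co p AL, are the double crossovers. Comparing them with the parentals, only the al allele has switched, so al is the middle locus and the order is co – al – p.

al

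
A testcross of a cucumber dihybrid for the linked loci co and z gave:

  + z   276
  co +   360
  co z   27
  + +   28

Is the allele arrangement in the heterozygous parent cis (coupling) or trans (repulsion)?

The two most frequent classes are + z (276) and co + (360); these are the parental (non-recombinant) types.
So the F1 carried + z on one chromosome and co + on the other — the recessive alleles are on opposite chromosomes (trans / repulsion).

trans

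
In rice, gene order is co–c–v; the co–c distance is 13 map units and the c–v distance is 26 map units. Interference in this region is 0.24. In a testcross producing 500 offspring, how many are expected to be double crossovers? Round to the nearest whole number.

13

Map distances give recombination frequencies of 0.130 and 0.260 for the two intervals.
With interference 0.24 (so coincidence = 0.76), expected double-crossover frequency = 0.130 × 0.260 × 0.76 = 0.02569.
Expected number = 0.02569 × 500 = 12.84 ≈ 13.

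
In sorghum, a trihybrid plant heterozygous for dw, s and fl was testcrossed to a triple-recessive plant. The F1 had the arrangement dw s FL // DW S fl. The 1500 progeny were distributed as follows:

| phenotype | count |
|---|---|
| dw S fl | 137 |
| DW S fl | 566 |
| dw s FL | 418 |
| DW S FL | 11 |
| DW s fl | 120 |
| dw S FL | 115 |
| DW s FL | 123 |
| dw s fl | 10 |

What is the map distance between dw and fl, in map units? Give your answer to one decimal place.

The two rarest classes, dw s fl and DW S FL, are the double crossovers. Comparing them with the parentals, only the fl allele has switched, so fl is the middle locus and the order is dw – fl – s.
Crossovers in the dw–fl interval produce the single-crossover classes DW s FL and dw S fl (123 + 137 = 260) plus the double crossovers (21).
RF(dw–fl) = (260 + 21) / 1500 = 281/1500 = 0.1873 → 18.7 map units.

18.7 map units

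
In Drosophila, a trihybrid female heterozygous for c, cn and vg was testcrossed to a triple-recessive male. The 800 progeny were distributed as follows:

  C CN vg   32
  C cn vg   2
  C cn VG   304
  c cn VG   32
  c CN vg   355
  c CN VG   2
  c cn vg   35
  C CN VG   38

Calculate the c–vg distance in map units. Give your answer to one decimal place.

8.5 map units

The two most frequent reciprocal classes, C cn VG and c CN vg, are the parental types, so the F1 was C cn VG / c CN vg.
The two rarest classes, C cn vg and c CN VG, are the double crossovers. Comparing them with the parentals, only the vg allele has switched, so vg is the middle locus and the order is cn – vg – c.
Crossovers in the vg–c interval produce the single-crossover classes c cn VG and C CN vg (32 + 32 = 64) plus the double crossovers (4).
RF(vg–c) = (64 + 4) / 800 = 68/800 = 0.0850 → 8.5 map units.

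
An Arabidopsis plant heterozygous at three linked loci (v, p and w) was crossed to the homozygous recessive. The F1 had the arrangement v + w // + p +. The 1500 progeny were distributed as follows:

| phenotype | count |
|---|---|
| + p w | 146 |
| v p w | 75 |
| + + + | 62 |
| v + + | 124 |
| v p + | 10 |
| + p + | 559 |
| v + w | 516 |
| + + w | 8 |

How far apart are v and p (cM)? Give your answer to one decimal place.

10.3 cM

The two rarest classes, + + w and v p +, are the double crossovers. Comparing them with the parentals, only the v allele has switched, so v is the middle locus and the order is w – v – p.
Crossovers in the v–p interval produce the single-crossover classes v p w and + + + (75 + 62 = 137) plus the double crossovers (18).
RF(v–p) = (137 + 18) / 1500 = 155/1500 = 0.1033 → 10.3 cM.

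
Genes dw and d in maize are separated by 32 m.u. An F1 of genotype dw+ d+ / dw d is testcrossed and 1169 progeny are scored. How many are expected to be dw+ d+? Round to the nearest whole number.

397

A map distance of 32 m.u. corresponds to a recombination frequency of 0.320.
The F1 is dw+ d+ / dw d, so dw+ d+ is a parental gamete class with expected frequency (1 − r)/2 = 0.680/2 = 0.3400.
Expected number = 0.3400 × 1169 = 397.46 ≈ 397.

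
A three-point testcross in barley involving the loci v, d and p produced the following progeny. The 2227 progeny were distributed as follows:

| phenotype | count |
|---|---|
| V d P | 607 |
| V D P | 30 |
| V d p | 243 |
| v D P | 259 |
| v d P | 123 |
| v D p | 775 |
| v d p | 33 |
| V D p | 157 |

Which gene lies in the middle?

d

The two most frequent reciprocal classes, v D p and V d P, are the parental types, so the F1 was v D p / V d P.
The two rarest classes, v d p and V D P, are the double crossovers. Comparing them with the parentals, only the d allele has switched, so d is the middle locus and the order is p – d – v.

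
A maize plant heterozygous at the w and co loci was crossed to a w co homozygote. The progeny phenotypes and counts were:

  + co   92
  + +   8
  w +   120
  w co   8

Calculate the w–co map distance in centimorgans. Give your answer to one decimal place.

7.0 centimorgans

The two most frequent classes, + co (92) and w + (120), are the parental types, so the F1 was + co / w +.
The recombinant classes are + + and w co: 8 + 8 = 16.
Recombination frequency = 16/228 = 0.0702 ≈ 7.0%, i.e. 7.0 centimorgans.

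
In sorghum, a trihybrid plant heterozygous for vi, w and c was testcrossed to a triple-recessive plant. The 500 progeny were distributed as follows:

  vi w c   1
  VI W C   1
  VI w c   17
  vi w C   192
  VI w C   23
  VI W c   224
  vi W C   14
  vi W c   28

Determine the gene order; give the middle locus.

c

The two most frequent reciprocal classes, VI W c and vi w C, are the parental types, so the F1 was VI W c / vi w C.
The two rarest classes, VI W C and vi w c, are the double crossovers. Comparing them with the parentals, only the c allele has switched, so c is the middle locus and the order is vi – c – w.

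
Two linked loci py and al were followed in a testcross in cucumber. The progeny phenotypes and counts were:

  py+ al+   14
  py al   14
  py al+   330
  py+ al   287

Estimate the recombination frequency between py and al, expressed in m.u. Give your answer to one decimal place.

The two most frequent classes, py+ al (287) and py al+ (330), are the parental types, so the F1 was py+ al / py al+.
The recombinant classes are py+ al+ and py al: 14 + 14 = 28.
Recombination frequency = 28/645 = 0.0434 ≈ 4.3%, i.e. 4.3 m.u.

4.3 m.u.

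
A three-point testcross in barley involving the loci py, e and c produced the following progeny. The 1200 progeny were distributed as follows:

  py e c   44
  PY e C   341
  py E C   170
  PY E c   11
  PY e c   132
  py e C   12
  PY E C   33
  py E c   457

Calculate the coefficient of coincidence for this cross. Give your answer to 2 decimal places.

0.85

The two most frequent reciprocal classes, PY e C and py E c, are the parental types, so the F1 was PY e C / py E c.
The two rarest classes, py e C and PY E c, are the double crossovers. Comparing them with the parentals, only the py allele has switched, so py is the middle locus and the order is e – py – c.
e–py: (77 + 23)/1200 = 0.0833; py–c: (302 + 23)/1200 = 0.2708.
Expected DCO frequency = 0.0833 × 0.2708 ≈ 0.02256; observed = 23/1200 ≈ 0.01917.
Coefficient of coincidence = 0.01917/0.02256 ≈ 0.85.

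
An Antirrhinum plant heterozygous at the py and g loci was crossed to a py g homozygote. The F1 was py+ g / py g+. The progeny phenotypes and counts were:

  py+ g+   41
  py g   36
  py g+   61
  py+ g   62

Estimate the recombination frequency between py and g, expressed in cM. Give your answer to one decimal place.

38.5 cM

The recombinant classes are py+ g+ and py g: 41 + 36 = 77.
Recombination frequency = 77/200 = 0.3850 ≈ 38.5%, i.e. 38.5 cM.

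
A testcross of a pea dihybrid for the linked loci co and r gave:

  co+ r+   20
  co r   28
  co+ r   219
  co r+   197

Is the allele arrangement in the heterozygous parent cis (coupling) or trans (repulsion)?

trans

The two most frequent classes are co+ r (219) and co r+ (197); these are the parental (non-recombinant) types.
So the F1 carried co+ r on one chromosome and co r+ on the other — the recessive alleles are on opposite chromosomes (trans / repulsion).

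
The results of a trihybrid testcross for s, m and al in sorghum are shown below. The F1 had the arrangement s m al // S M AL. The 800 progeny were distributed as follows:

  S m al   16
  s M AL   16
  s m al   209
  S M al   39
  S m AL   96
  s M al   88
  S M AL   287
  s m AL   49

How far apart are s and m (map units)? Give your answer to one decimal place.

27.0 map units

The two rarest classes, S m al and s M AL, are the double crossovers. Comparing them with the parentals, only the s allele has switched, so s is the middle locus and the order is al – s – m.
Crossovers in the s–m interval produce the single-crossover classes s M al and S m AL (88 + 96 = 184) plus the double crossovers (32).
RF(s–m) = (184 + 32) / 800 = 216/800 = 0.2700 → 27.0 map units.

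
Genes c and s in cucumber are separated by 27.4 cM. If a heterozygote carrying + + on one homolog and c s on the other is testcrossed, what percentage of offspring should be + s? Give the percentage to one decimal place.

A map distance of 27.4 cM corresponds to a recombination frequency of 0.274.
The F1 is + + / c s, so + s is a recombinant gamete class with expected frequency r/2 = 0.274/2 = 0.1370.
That is 0.1370 = 13.7% of the progeny.

13.7%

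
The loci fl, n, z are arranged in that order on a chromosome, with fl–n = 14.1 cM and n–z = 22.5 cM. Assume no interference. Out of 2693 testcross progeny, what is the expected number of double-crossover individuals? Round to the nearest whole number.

85

Map distances give recombination frequencies of 0.141 and 0.225 for the two intervals.
With no interference, expected double-crossover frequency = 0.141 × 0.225 = 0.03172.
Expected number = 0.03172 × 2693 = 85.44 ≈ 85.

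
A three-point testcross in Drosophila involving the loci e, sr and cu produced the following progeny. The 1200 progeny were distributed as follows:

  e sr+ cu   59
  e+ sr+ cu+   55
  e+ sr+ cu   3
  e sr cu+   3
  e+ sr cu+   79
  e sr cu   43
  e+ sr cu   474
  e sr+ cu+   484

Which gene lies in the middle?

The two most frequent reciprocal classes, e+ sr cu and e sr+ cu+, are the parental types, so the F1 was e+ sr cu / e sr+ cu+.
The two rarest classes, e+ sr+ cu and e sr cu+, are the double crossovers. Comparing them with the parentals, only the sr allele has switched, so sr is the middle locus and the order is e – sr – cu.

sr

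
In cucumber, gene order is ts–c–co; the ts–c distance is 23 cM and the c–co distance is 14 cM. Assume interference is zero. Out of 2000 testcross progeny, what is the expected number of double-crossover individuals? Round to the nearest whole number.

64

Map distances give recombination frequencies of 0.230 and 0.140 for the two intervals.
With no interference, expected double-crossover frequency = 0.230 × 0.140 = 0.03220.
Expected number = 0.03220 × 2000 = 64.40 ≈ 64.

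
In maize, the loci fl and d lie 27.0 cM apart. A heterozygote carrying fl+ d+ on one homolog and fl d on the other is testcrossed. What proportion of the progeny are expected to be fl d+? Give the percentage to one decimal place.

A map distance of 27.0 cM corresponds to a recombination frequency of 0.270.
The F1 is fl+ d+ / fl d, so fl d+ is a recombinant gamete class with expected frequency r/2 = 0.270/2 = 0.1350.
That is 0.1350 = 13.5% of the progeny.

13.5%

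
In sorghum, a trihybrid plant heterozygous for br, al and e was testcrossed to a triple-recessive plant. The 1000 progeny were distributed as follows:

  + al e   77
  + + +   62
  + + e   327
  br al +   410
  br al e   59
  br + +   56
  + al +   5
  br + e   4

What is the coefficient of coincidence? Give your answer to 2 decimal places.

The two most frequent reciprocal classes, br al + and + + e, are the parental types, so the F1 was br al + / + + e.
The two rarest classes, + al + and br + e, are the double crossovers. Comparing them with the parentals, only the br allele has switched, so br is the middle locus and the order is al – br – e.
al–br: (133 + 9)/1000 = 0.1420; br–e: (121 + 9)/1000 = 0.1300.
Expected DCO frequency = 0.1420 × 0.1300 ≈ 0.01846; observed = 9/1000 ≈ 0.00900.
Coefficient of coincidence = 0.00900/0.01846 ≈ 0.49.

0.49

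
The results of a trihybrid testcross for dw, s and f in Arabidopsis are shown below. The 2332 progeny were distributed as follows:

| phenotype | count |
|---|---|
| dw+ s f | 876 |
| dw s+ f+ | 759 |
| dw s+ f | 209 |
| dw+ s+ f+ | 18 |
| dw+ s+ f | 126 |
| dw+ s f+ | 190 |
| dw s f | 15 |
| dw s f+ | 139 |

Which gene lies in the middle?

dw

The two most frequent reciprocal classes, dw+ s f and dw s+ f+, are the parental types, so the F1 was dw+ s f / dw s+ f+.
The two rarest classes, dw s f and dw+ s+ f+, are the double crossovers. Comparing them with the parentals, only the dw allele has switched, so dw is the middle locus and the order is s – dw – f.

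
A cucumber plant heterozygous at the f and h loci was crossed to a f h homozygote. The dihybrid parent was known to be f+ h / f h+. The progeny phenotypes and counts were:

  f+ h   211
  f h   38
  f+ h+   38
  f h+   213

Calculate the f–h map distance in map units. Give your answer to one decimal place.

The recombinant classes are f+ h+ and f h: 38 + 38 = 76.
Recombination frequency = 76/500 = 0.1520 ≈ 15.2%, i.e. 15.2 map units.

15.2 map units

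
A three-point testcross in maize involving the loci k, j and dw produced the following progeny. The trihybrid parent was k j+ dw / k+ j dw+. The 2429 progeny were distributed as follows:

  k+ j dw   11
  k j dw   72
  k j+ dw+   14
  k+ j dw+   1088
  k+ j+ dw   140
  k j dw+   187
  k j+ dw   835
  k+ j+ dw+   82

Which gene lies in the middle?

dw

The two rarest classes, k j+ dw+ and k+ j dw, are the double crossovers. Comparing them with the parentals, only the dw allele has switched, so dw is the middle locus and the order is j – dw – k.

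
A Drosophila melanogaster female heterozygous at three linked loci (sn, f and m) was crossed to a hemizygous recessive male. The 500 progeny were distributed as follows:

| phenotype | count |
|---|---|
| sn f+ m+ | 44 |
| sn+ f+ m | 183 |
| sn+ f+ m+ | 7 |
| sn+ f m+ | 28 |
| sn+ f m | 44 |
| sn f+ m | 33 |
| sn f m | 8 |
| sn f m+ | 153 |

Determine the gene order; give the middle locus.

The two most frequent reciprocal classes, sn f m+ and sn+ f+ m, are the parental types, so the F1 was sn f m+ / sn+ f+ m.
The two rarest classes, sn f m and sn+ f+ m+, are the double crossovers. Comparing them with the parentals, only the m allele has switched, so m is the middle locus and the order is f – m – sn.

m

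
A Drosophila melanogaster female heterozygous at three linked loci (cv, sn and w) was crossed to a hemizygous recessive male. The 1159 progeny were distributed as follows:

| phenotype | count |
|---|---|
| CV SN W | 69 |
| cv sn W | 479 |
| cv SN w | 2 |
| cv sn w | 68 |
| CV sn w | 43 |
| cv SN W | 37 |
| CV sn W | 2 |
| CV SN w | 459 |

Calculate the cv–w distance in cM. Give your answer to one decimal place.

The two most frequent reciprocal classes, CV SN w and cv sn W, are the parental types, so the F1 was CV SN w / cv sn W.
The two rarest classes, cv SN w and CV sn W, are the double crossovers. Comparing them with the parentals, only the cv allele has switched, so cv is the middle locus and the order is sn – cv – w.
Crossovers in the cv–w interval produce the single-crossover classes CV SN W and cv sn w (69 + 68 = 137) plus the double crossovers (4).
RF(cv–w) = (137 + 4) / 1159 = 141/1159 = 0.1217 → 12.2 cM.

12.2 cM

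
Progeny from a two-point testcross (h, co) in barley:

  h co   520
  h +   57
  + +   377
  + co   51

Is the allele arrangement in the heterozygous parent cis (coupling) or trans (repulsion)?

The two most frequent classes are + + (377) and h co (520); these are the parental (non-recombinant) types.
So the F1 carried + + on one chromosome and h co on the other — the recessive alleles are on the same chromosome (cis / coupling).

cis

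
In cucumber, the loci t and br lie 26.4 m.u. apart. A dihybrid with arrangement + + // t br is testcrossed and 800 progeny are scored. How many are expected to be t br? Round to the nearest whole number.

294

A map distance of 26.4 m.u. corresponds to a recombination frequency of 0.264.
The F1 is + + / t br, so t br is a parental gamete class with expected frequency (1 − r)/2 = 0.736/2 = 0.3680.
Expected number = 0.3680 × 800 = 294.40 ≈ 294.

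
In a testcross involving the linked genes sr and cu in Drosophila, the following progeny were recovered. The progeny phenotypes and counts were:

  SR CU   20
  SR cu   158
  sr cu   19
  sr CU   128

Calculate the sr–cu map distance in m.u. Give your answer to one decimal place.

12.0 m.u.

The two most frequent classes, SR cu (158) and sr CU (128), are the parental types, so the F1 was SR cu / sr CU.
The recombinant classes are SR CU and sr cu: 20 + 19 = 39.
Recombination frequency = 39/325 = 0.1200 ≈ 12.0%, i.e. 12.0 m.u.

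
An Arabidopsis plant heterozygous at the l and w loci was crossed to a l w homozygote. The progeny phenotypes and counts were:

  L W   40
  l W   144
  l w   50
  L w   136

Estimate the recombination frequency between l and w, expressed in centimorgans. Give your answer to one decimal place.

24.3 centimorgans

The two most frequent classes, L w (136) and l W (144), are the parental types, so the F1 was L w / l W.
The recombinant classes are L W and l w: 40 + 50 = 90.
Recombination frequency = 90/370 = 0.2432 ≈ 24.3%, i.e. 24.3 centimorgans.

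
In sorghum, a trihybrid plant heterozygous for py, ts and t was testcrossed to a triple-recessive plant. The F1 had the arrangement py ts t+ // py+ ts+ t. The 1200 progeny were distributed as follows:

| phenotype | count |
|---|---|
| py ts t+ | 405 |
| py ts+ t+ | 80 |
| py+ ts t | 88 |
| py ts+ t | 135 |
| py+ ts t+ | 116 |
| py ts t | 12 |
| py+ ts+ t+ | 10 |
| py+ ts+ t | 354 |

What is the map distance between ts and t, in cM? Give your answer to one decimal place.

The two rarest classes, py ts t and py+ ts+ t+, are the double crossovers. Comparing them with the parentals, only the t allele has switched, so t is the middle locus and the order is ts – t – py.
Crossovers in the ts–t interval produce the single-crossover classes py ts+ t+ and py+ ts t (80 + 88 = 168) plus the double crossovers (22).
RF(ts–t) = (168 + 22) / 1200 = 190/1200 = 0.1583 → 15.8 cM.

15.8 cM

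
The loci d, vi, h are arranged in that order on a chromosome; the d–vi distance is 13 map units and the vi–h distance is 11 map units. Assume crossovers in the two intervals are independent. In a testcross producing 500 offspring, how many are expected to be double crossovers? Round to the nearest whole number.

Map distances give recombination frequencies of 0.130 and 0.110 for the two intervals.
With no interference, expected double-crossover frequency = 0.130 × 0.110 = 0.01430.
Expected number = 0.01430 × 500 = 7.15 ≈ 7.

7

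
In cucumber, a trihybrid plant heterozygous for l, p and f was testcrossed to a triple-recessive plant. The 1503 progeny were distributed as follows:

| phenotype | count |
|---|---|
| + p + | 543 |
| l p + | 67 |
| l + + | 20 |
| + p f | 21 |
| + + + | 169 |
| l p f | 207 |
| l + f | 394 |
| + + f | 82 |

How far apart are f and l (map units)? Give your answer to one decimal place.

12.6 map units

The two most frequent reciprocal classes, l + f and + p +, are the parental types, so the F1 was l + f / + p +.
The two rarest classes, l + + and + p f, are the double crossovers. Comparing them with the parentals, only the f allele has switched, so f is the middle locus and the order is p – f – l.
Crossovers in the f–l interval produce the single-crossover classes + + f and l p + (82 + 67 = 149) plus the double crossovers (41).
RF(f–l) = (149 + 41) / 1503 = 190/1503 = 0.1264 → 12.6 map units.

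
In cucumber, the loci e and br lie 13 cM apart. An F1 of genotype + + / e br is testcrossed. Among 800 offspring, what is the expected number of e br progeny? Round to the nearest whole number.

348

A map distance of 13 cM corresponds to a recombination frequency of 0.130.
The F1 is + + / e br, so e br is a parental gamete class with expected frequency (1 − r)/2 = 0.870/2 = 0.4350.
Expected number = 0.4350 × 800 = 348.00 ≈ 348.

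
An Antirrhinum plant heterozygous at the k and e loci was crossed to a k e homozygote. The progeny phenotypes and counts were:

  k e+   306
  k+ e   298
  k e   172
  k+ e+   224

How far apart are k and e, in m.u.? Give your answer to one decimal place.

The two most frequent classes, k+ e (298) and k e+ (306), are the parental types, so the F1 was k+ e / k e+.
The recombinant classes are k+ e+ and k e: 224 + 172 = 396.
Recombination frequency = 396/1000 = 0.3960 ≈ 39.6%, i.e. 39.6 m.u.

39.6 m.u.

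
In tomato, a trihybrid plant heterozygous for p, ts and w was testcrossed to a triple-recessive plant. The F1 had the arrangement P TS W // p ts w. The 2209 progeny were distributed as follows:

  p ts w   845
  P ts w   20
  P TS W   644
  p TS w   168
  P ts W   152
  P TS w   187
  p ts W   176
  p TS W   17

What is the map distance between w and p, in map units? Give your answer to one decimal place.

The two rarest classes, p TS W and P ts w, are the double crossovers. Comparing them with the parentals, only the p allele has switched, so p is the middle locus and the order is ts – p – w.
Crossovers in the p–w interval produce the single-crossover classes P TS w and p ts W (187 + 176 = 363) plus the double crossovers (37).
RF(p–w) = (363 + 37) / 2209 = 400/2209 = 0.1811 → 18.1 map units.

18.1 map units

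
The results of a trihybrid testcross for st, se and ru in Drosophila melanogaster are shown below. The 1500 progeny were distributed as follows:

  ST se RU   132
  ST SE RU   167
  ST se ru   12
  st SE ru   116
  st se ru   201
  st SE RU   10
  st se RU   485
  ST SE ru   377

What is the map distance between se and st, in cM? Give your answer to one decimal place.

The two most frequent reciprocal classes, st se RU and ST SE ru, are the parental types, so the F1 was st se RU / ST SE ru.
The two rarest classes, st SE RU and ST se ru, are the double crossovers. Comparing them with the parentals, only the se allele has switched, so se is the middle locus and the order is ru – se – st.
Crossovers in the se–st interval produce the single-crossover classes ST se RU and st SE ru (132 + 116 = 248) plus the double crossovers (22).
RF(se–st) = (248 + 22) / 1500 = 270/1500 = 0.1800 → 18.0 cM.

18.0 cM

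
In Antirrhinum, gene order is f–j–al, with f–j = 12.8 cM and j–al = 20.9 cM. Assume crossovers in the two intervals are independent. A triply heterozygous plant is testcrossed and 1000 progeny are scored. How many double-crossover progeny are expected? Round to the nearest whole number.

27

Map distances give recombination frequencies of 0.128 and 0.209 for the two intervals.
With no interference, expected double-crossover frequency = 0.128 × 0.209 = 0.02675.
Expected number = 0.02675 × 1000 = 26.75 ≈ 27.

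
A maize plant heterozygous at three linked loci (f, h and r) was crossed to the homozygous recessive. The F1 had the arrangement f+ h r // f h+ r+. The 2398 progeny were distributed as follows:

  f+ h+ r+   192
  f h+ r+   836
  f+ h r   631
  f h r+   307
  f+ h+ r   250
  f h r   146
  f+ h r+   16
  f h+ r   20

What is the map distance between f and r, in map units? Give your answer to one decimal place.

15.6 map units

The two rarest classes, f+ h r+ and f h+ r, are the double crossovers. Comparing them with the parentals, only the r allele has switched, so r is the middle locus and the order is f – r – h.
Crossovers in the f–r interval produce the single-crossover classes f h r and f+ h+ r+ (146 + 192 = 338) plus the double crossovers (36).
RF(f–r) = (338 + 36) / 2398 = 374/2398 = 0.1560 → 15.6 map units.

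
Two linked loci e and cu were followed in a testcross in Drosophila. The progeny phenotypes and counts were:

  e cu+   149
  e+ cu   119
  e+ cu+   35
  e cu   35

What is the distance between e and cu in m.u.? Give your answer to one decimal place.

The two most frequent classes, e+ cu (119) and e cu+ (149), are the parental types, so the F1 was e+ cu / e cu+.
The recombinant classes are e+ cu+ and e cu: 35 + 35 = 70.
Recombination frequency = 70/338 = 0.2071 ≈ 20.7%, i.e. 20.7 m.u.

20.7 m.u.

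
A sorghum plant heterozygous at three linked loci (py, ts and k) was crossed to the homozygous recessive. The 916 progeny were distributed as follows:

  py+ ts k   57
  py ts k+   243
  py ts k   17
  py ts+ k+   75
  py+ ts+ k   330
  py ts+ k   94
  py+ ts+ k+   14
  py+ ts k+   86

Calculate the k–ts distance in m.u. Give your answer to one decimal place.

The two most frequent reciprocal classes, py+ ts+ k and py ts k+, are the parental types, so the F1 was py+ ts+ k / py ts k+.
The two rarest classes, py+ ts+ k+ and py ts k, are the double crossovers. Comparing them with the parentals, only the k allele has switched, so k is the middle locus and the order is ts – k – py.
Crossovers in the ts–k interval produce the single-crossover classes py+ ts k and py ts+ k+ (57 + 75 = 132) plus the double crossovers (31).
RF(ts–k) = (132 + 31) / 916 = 163/916 = 0.1779 → 17.8 m.u.

17.8 m.u.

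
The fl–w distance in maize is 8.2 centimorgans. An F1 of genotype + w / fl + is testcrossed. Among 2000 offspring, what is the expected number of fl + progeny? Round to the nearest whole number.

918

A map distance of 8.2 centimorgans corresponds to a recombination frequency of 0.082.
The F1 is + w / fl +, so fl + is a parental gamete class with expected frequency (1 − r)/2 = 0.918/2 = 0.4590.
Expected number = 0.4590 × 2000 = 918.00 ≈ 918.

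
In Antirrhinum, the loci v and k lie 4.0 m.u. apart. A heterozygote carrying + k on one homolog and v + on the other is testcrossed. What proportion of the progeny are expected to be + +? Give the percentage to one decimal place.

A map distance of 4.0 m.u. corresponds to a recombination frequency of 0.040.
The F1 is + k / v +, so + + is a recombinant gamete class with expected frequency r/2 = 0.040/2 = 0.0200.
That is 0.0200 = 2.0% of the progeny.

2.0%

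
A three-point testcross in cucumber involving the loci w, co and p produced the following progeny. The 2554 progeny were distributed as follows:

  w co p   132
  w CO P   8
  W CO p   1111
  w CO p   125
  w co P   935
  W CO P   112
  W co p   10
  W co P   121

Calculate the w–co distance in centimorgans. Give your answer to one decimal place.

10.3 centimorgans

The two most frequent reciprocal classes, W CO p and w co P, are the parental types, so the F1 was W CO p / w co P.
The two rarest classes, W co p and w CO P, are the double crossovers. Comparing them with the parentals, only the co allele has switched, so co is the middle locus and the order is w – co – p.
Crossovers in the w–co interval produce the single-crossover classes w CO p and W co P (125 + 121 = 246) plus the double crossovers (18).
RF(w–co) = (246 + 18) / 2554 = 264/2554 = 0.1034 → 10.3 centimorgans.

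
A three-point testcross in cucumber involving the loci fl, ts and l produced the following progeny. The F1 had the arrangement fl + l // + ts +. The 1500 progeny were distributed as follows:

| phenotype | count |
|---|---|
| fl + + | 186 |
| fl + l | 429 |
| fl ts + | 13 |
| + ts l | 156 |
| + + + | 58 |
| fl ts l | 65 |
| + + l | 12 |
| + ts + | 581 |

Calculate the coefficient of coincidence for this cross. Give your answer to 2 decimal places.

0.69

The two rarest classes, + + l and fl ts +, are the double crossovers. Comparing them with the parentals, only the fl allele has switched, so fl is the middle locus and the order is l – fl – ts.
l–fl: (342 + 25)/1500 = 0.2447; fl–ts: (123 + 25)/1500 = 0.0987.
Expected DCO frequency = 0.2447 × 0.0987 ≈ 0.02415; observed = 25/1500 ≈ 0.01667.
Coefficient of coincidence = 0.01667/0.02415 ≈ 0.69.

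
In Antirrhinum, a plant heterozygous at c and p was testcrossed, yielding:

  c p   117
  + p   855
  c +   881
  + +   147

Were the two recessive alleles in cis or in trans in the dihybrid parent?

The two most frequent classes are + p (855) and c + (881); these are the parental (non-recombinant) types.
So the F1 carried + p on one chromosome and c + on the other — the recessive alleles are on opposite chromosomes (trans / repulsion).

trans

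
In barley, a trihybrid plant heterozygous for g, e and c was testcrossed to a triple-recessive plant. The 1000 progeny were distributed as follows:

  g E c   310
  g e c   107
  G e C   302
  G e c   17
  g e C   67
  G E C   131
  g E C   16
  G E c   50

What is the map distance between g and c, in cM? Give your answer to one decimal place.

15.0 cM

The two most frequent reciprocal classes, G e C and g E c, are the parental types, so the F1 was G e C / g E c.
The two rarest classes, G e c and g E C, are the double crossovers. Comparing them with the parentals, only the c allele has switched, so c is the middle locus and the order is g – c – e.
Crossovers in the g–c interval produce the single-crossover classes g e C and G E c (67 + 50 = 117) plus the double crossovers (33).
RF(g–c) = (117 + 33) / 1000 = 150/1000 = 0.1500 → 15.0 cM.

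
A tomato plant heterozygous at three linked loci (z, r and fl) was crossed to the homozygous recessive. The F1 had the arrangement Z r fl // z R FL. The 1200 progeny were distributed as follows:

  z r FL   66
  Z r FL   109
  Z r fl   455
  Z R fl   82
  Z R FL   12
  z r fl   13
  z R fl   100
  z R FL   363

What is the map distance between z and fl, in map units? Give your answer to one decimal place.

The two rarest classes, z r fl and Z R FL, are the double crossovers. Comparing them with the parentals, only the z allele has switched, so z is the middle locus and the order is fl – z – r.
Crossovers in the fl–z interval produce the single-crossover classes Z r FL and z R fl (109 + 100 = 209) plus the double crossovers (25).
RF(fl–z) = (209 + 25) / 1200 = 234/1200 = 0.1950 → 19.5 map units.

19.5 map units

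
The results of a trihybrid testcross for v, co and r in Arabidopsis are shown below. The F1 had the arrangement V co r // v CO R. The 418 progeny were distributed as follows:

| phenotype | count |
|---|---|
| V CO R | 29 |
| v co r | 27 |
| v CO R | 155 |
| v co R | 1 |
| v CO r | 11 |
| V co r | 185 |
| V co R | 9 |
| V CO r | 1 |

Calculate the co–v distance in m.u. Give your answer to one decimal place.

13.9 m.u.

The two rarest classes, V CO r and v co R, are the double crossovers. Comparing them with the parentals, only the co allele has switched, so co is the middle locus and the order is v – co – r.
Crossovers in the v–co interval produce the single-crossover classes v co r and V CO R (27 + 29 = 56) plus the double crossovers (2).
RF(v–co) = (56 + 2) / 418 = 58/418 = 0.1388 → 13.9 m.u.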